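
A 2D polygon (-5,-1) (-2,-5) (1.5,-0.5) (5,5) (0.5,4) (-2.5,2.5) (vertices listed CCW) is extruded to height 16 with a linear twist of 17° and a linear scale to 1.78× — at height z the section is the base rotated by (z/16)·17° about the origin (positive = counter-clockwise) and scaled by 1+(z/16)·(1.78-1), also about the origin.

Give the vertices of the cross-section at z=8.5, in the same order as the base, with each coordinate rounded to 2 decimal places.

Cross-section at z=8.5: (-6.76,-2.51) (-1.68,-7.43) (2.21,-0.37) (5.87,8.09) (-0.19,5.70) (-4.05,2.94)

t = z/height = 8.5/16 = 0.53125
s = 1 + (scale-1)·z/height = 1 + (1.78-1)·8.5/16 = 1.414375
θ = twist·z/height = 17°·8.5/16 = 9.0313° = 0.157625 rad
cos θ = 0.987603, sin θ = 0.156973 (intermediates below are computed at full precision and shown rounded to 5 d.p.)
v1: (-5,-1) → rotate → (-4.78104,-1.77247) → ×s → (-6.76219,-2.50694) → (-6.76,-2.51)
v2: (-2,-5) → rotate → (-1.19034,-5.25196) → ×s → (-1.68359,-7.42824) → (-1.68,-7.43)
v3: (1.5,-0.5) → rotate → (1.55989,-0.25834) → ×s → (2.20627,-0.36539) → (2.21,-0.37)
v4: (5,5) → rotate → (4.15315,5.72288) → ×s → (5.87411,8.09430) → (5.87,8.09)
v5: (0.5,4) → rotate → (-0.13409,4.02890) → ×s → (-0.18966,5.69837) → (-0.19,5.70)
v6: (-2.5,2.5) → rotate → (-2.86144,2.07657) → ×s → (-4.04715,2.93705) → (-4.05,2.94)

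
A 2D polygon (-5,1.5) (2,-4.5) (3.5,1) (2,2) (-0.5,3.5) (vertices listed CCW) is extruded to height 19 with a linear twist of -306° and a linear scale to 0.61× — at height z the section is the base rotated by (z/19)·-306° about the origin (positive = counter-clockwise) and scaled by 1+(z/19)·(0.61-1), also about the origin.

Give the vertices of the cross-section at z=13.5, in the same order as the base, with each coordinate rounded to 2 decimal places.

Cross-section at z=13.5: (2.21,-3.06) (0.83,3.46) (-2.45,0.96) (-2.03,-0.27) (-1.25,-2.23)

t = z/height = 13.5/19 = 0.710526
s = 1 + (scale-1)·z/height = 1 + (0.61-1)·13.5/19 = 0.722895
θ = twist·z/height = -306°·13.5/19 = -217.4211° = -3.794713 rad
cos θ = -0.794191, sin θ = 0.607668 (intermediates below are computed at full precision and shown rounded to 5 d.p.)
v1: (-5,1.5) → rotate → (3.05946,-4.22963) → ×s → (2.21166,-3.05757) → (2.21,-3.06)
v2: (2,-4.5) → rotate → (1.14612,4.78920) → ×s → (0.82853,3.46209) → (0.83,3.46)
v3: (3.5,1) → rotate → (-3.38734,1.33265) → ×s → (-2.44869,0.96336) → (-2.45,0.96)
v4: (2,2) → rotate → (-2.80372,-0.37305) → ×s → (-2.02679,-0.26967) → (-2.03,-0.27)
v5: (-0.5,3.5) → rotate → (-1.72974,-3.08350) → ×s → (-1.25042,-2.22905) → (-1.25,-2.23)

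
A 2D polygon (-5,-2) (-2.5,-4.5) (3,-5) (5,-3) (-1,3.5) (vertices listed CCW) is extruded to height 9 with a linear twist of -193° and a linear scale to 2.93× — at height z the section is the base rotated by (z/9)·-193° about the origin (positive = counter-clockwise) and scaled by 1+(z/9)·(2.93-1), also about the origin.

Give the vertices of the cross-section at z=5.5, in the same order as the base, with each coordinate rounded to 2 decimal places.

Cross-section at z=5.5: (1.26,11.67) (-6.11,9.41) (-12.69,-0.67) (-10.88,-6.56) (7.76,-1.65)

t = z/height = 5.5/9 = 0.611111
s = 1 + (scale-1)·z/height = 1 + (2.93-1)·5.5/9 = 2.179444
θ = twist·z/height = -193°·5.5/9 = -117.9444° = -2.058519 rad
cos θ = -0.468615, sin θ = -0.883402 (intermediates below are computed at full precision and shown rounded to 5 d.p.)
v1: (-5,-2) → rotate → (0.57627,5.35424) → ×s → (1.25595,11.66927) → (1.26,11.67)
v2: (-2.5,-4.5) → rotate → (-2.80377,4.31727) → ×s → (-6.11067,9.40926) → (-6.11,9.41)
v3: (3,-5) → rotate → (-5.82286,-0.30713) → ×s → (-12.69059,-0.66938) → (-12.69,-0.67)
v4: (5,-3) → rotate → (-4.99328,-3.01117) → ×s → (-10.88258,-6.56267) → (-10.88,-6.56)
v5: (-1,3.5) → rotate → (3.56052,-0.75675) → ×s → (7.75996,-1.64930) → (7.76,-1.65)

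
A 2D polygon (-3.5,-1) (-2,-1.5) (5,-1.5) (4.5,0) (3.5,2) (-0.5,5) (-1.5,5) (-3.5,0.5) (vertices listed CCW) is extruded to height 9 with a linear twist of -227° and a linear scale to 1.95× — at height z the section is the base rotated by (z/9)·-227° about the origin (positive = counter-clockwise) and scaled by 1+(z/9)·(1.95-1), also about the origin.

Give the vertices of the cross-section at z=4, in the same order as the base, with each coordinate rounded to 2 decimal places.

t = z/height = 4/9 = 0.444444
s = 1 + (scale-1)·z/height = 1 + (1.95-1)·4/9 = 1.422222
θ = twist·z/height = -227°·4/9 = -100.8889° = -1.760843 rad
cos θ = -0.188905, sin θ = -0.981995 (intermediates below are computed at full precision and shown rounded to 5 d.p.)
v1: (-3.5,-1) → rotate → (-0.32083,3.62589) → ×s → (-0.45629,5.15682) → (-0.46,5.16)
v2: (-2,-1.5) → rotate → (-1.09518,2.24735) → ×s → (-1.55759,3.19623) → (-1.56,3.20)
v3: (5,-1.5) → rotate → (-2.41752,-4.62662) → ×s → (-3.43825,-6.58008) → (-3.44,-6.58)
v4: (4.5,0) → rotate → (-0.85007,-4.41898) → ×s → (-1.20899,-6.28477) → (-1.21,-6.28)
v5: (3.5,2) → rotate → (1.30282,-3.81479) → ×s → (1.85290,-5.42548) → (1.85,-5.43)
v6: (-0.5,5) → rotate → (5.00443,-0.45353) → ×s → (7.11741,-0.64502) → (7.12,-0.65)
v7: (-1.5,5) → rotate → (5.19333,0.52847) → ×s → (7.38608,0.75160) → (7.39,0.75)
v8: (-3.5,0.5) → rotate → (1.15217,3.34253) → ×s → (1.63863,4.75382) → (1.64,4.75)

Cross-section at z=4: (-0.46,5.16) (-1.56,3.20) (-3.44,-6.58) (-1.21,-6.28) (1.85,-5.43) (7.12,-0.65) (7.39,0.75) (1.64,4.75)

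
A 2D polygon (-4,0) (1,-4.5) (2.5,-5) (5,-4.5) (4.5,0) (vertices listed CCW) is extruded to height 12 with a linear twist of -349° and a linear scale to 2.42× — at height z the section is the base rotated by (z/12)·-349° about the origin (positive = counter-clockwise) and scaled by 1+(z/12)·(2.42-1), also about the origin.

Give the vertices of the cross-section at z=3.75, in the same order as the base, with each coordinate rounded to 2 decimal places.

t = z/height = 3.75/12 = 0.3125
s = 1 + (scale-1)·z/height = 1 + (2.42-1)·3.75/12 = 1.443750
θ = twist·z/height = -349°·3.75/12 = -109.0625° = -1.903500 rad
cos θ = -0.326599, sin θ = -0.945163 (intermediates below are computed at full precision and shown rounded to 5 d.p.)
v1: (-4,0) → rotate → (1.30640,3.78065) → ×s → (1.88611,5.45832) → (1.89,5.46)
v2: (1,-4.5) → rotate → (-4.57983,0.52453) → ×s → (-6.61213,0.75730) → (-6.61,0.76)
v3: (2.5,-5) → rotate → (-5.54231,-0.72991) → ×s → (-8.00171,-1.05381) → (-8.00,-1.05)
v4: (5,-4.5) → rotate → (-5.88623,-3.25612) → ×s → (-8.49824,-4.70102) → (-8.50,-4.70)
v5: (4.5,0) → rotate → (-1.46970,-4.25323) → ×s → (-2.12188,-6.14061) → (-2.12,-6.14)

Cross-section at z=3.75: (1.89,5.46) (-6.61,0.76) (-8.00,-1.05) (-8.50,-4.70) (-2.12,-6.14)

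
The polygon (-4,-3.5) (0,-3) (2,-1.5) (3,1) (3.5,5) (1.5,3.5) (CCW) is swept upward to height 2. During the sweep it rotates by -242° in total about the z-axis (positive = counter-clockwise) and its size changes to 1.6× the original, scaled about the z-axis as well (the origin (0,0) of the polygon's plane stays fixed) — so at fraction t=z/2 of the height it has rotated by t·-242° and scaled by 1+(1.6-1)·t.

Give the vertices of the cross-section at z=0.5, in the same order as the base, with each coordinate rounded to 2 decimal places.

Cross-section at z=0.5: (-5.77,2.02) (-3.00,-1.70) (-0.37,-2.85) (2.70,-2.44) (6.99,-0.67) (4.35,0.48)

t = z/height = 0.5/2 = 0.25
s = 1 + (scale-1)·z/height = 1 + (1.6-1)·0.5/2 = 1.150000
θ = twist·z/height = -242°·0.5/2 = -60.5000° = -1.055924 rad
cos θ = 0.492424, sin θ = -0.870356 (intermediates below are computed at full precision and shown rounded to 5 d.p.)
v1: (-4,-3.5) → rotate → (-5.01594,1.75794) → ×s → (-5.76833,2.02163) → (-5.77,2.02)
v2: (0,-3) → rotate → (-2.61107,-1.47727) → ×s → (-3.00273,-1.69886) → (-3.00,-1.70)
v3: (2,-1.5) → rotate → (-0.32069,-2.47935) → ×s → (-0.36879,-2.85125) → (-0.37,-2.85)
v4: (3,1) → rotate → (2.34763,-2.11864) → ×s → (2.69977,-2.43644) → (2.70,-2.44)
v5: (3.5,5) → rotate → (6.07526,-0.58413) → ×s → (6.98655,-0.67175) → (6.99,-0.67)
v6: (1.5,3.5) → rotate → (3.78488,0.41795) → ×s → (4.35261,0.48064) → (4.35,0.48)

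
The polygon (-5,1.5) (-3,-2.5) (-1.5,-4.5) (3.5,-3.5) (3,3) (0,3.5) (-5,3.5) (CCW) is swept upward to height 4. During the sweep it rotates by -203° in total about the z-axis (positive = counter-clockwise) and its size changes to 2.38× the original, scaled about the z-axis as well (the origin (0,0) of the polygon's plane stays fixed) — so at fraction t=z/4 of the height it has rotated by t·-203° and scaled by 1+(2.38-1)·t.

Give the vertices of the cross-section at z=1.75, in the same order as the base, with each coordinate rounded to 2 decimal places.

Cross-section at z=1.75: (2.24,8.07) (-4.11,4.73) (-7.27,2.26) (-5.50,-5.73) (4.91,-4.71) (5.61,0.12) (5.45,8.13)

t = z/height = 1.75/4 = 0.4375
s = 1 + (scale-1)·z/height = 1 + (2.38-1)·1.75/4 = 1.603750
θ = twist·z/height = -203°·1.75/4 = -88.8125° = -1.550071 rad
cos θ = 0.020724, sin θ = -0.999785 (intermediates below are computed at full precision and shown rounded to 5 d.p.)
v1: (-5,1.5) → rotate → (1.39606,5.03001) → ×s → (2.23893,8.06688) → (2.24,8.07)
v2: (-3,-2.5) → rotate → (-2.56164,2.94754) → ×s → (-4.10822,4.72713) → (-4.11,4.73)
v3: (-1.5,-4.5) → rotate → (-4.53012,1.40642) → ×s → (-7.26518,2.25554) → (-7.27,2.26)
v4: (3.5,-3.5) → rotate → (-3.42671,-3.57178) → ×s → (-5.49559,-5.72825) → (-5.50,-5.73)
v5: (3,3) → rotate → (3.06153,-2.93718) → ×s → (4.90993,-4.71051) → (4.91,-4.71)
v6: (0,3.5) → rotate → (3.49925,0.07254) → ×s → (5.61192,0.11633) → (5.61,0.12)
v7: (-5,3.5) → rotate → (3.39563,5.07146) → ×s → (5.44574,8.13336) → (5.45,8.13)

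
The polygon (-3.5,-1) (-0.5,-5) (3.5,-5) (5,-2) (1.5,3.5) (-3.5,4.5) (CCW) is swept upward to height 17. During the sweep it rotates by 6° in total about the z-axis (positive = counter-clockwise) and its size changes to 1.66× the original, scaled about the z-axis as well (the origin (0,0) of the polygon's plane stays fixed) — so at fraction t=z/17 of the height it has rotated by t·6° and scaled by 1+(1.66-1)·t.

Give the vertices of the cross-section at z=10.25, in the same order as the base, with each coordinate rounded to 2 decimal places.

Cross-section at z=10.25: (-4.79,-1.70) (-0.26,-7.02) (5.32,-6.67) (7.15,-2.35) (1.78,5.02) (-5.28,5.97)

t = z/height = 10.25/17 = 0.602941
s = 1 + (scale-1)·z/height = 1 + (1.66-1)·10.25/17 = 1.397941
θ = twist·z/height = 6°·10.25/17 = 3.6176° = 0.063140 rad
cos θ = 0.998007, sin θ = 0.063098 (intermediates below are computed at full precision and shown rounded to 5 d.p.)
v1: (-3.5,-1) → rotate → (-3.42993,-1.21885) → ×s → (-4.79484,-1.70388) → (-4.79,-1.70)
v2: (-0.5,-5) → rotate → (-0.18351,-5.02159) → ×s → (-0.25654,-7.01988) → (-0.26,-7.02)
v3: (3.5,-5) → rotate → (3.80852,-4.76919) → ×s → (5.32408,-6.66705) → (5.32,-6.67)
v4: (5,-2) → rotate → (5.11623,-1.68053) → ×s → (7.15219,-2.34928) → (7.15,-2.35)
v5: (1.5,3.5) → rotate → (1.27617,3.58767) → ×s → (1.78401,5.01536) → (1.78,5.02)
v6: (-3.5,4.5) → rotate → (-3.77697,4.27019) → ×s → (-5.27998,5.96947) → (-5.28,5.97)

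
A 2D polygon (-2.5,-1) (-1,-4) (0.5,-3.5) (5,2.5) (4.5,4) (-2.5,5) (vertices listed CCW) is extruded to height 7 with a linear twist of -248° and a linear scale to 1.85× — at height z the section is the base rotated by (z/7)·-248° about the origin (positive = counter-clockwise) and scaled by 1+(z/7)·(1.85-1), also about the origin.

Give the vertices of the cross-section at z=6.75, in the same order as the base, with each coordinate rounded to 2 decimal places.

Cross-section at z=6.75: (3.90,-2.97) (7.18,2.17) (5.00,4.05) (-8.57,5.48) (-10.45,3.30) (-5.48,-8.57)

t = z/height = 6.75/7 = 0.964286
s = 1 + (scale-1)·z/height = 1 + (1.85-1)·6.75/7 = 1.819643
θ = twist·z/height = -248°·6.75/7 = -239.1429° = -4.173830 rad
cos θ = -0.512899, sin θ = 0.858449 (intermediates below are computed at full precision and shown rounded to 5 d.p.)
v1: (-2.5,-1) → rotate → (2.14070,-1.63322) → ×s → (3.89530,-2.97188) → (3.90,-2.97)
v2: (-1,-4) → rotate → (3.94669,1.19315) → ×s → (7.18157,2.17110) → (7.18,2.17)
v3: (0.5,-3.5) → rotate → (2.74812,2.22437) → ×s → (5.00060,4.04756) → (5.00,4.05)
v4: (5,2.5) → rotate → (-4.71062,3.01000) → ×s → (-8.57164,5.47712) → (-8.57,5.48)
v5: (4.5,4) → rotate → (-5.74184,1.81142) → ×s → (-10.44810,3.29614) → (-10.45,3.30)
v6: (-2.5,5) → rotate → (-3.01000,-4.71062) → ×s → (-5.47712,-8.57164) → (-5.48,-8.57)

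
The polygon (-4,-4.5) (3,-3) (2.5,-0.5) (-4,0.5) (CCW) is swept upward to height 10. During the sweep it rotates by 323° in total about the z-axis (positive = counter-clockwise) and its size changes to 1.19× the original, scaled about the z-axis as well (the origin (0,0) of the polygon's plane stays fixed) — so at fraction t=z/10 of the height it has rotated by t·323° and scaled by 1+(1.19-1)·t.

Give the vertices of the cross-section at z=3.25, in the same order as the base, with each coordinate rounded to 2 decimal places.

Cross-section at z=3.25: (5.71,-2.87) (2.25,3.90) (-0.17,2.70) (0.58,-4.24)

t = z/height = 3.25/10 = 0.325
s = 1 + (scale-1)·z/height = 1 + (1.19-1)·3.25/10 = 1.061750
θ = twist·z/height = 323°·3.25/10 = 104.9750° = 1.832159 rad
cos θ = -0.258398, sin θ = 0.966039 (intermediates below are computed at full precision and shown rounded to 5 d.p.)
v1: (-4,-4.5) → rotate → (5.38076,-2.70137) → ×s → (5.71303,-2.86817) → (5.71,-2.87)
v2: (3,-3) → rotate → (2.12292,3.67331) → ×s → (2.25401,3.90014) → (2.25,3.90)
v3: (2.5,-0.5) → rotate → (-0.16297,2.54430) → ×s → (-0.17304,2.70141) → (-0.17,2.70)
v4: (-4,0.5) → rotate → (0.55057,-3.99335) → ×s → (0.58457,-4.23994) → (0.58,-4.24)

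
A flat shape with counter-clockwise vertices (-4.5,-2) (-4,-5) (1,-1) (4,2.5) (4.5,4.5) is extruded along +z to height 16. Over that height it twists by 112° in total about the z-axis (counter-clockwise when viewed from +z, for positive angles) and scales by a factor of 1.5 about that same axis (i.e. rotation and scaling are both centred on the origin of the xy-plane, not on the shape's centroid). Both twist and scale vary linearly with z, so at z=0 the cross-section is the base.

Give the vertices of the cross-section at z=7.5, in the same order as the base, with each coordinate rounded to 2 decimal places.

t = z/height = 7.5/16 = 0.46875
s = 1 + (scale-1)·z/height = 1 + (1.5-1)·7.5/16 = 1.234375
θ = twist·z/height = 112°·7.5/16 = 52.5000° = 0.916298 rad
cos θ = 0.608761, sin θ = 0.793353 (intermediates below are computed at full precision and shown rounded to 5 d.p.)
v1: (-4.5,-2) → rotate → (-1.15272,-4.78761) → ×s → (-1.42289,-5.90971) → (-1.42,-5.91)
v2: (-4,-5) → rotate → (1.53172,-6.21722) → ×s → (1.89072,-7.67438) → (1.89,-7.67)
v3: (1,-1) → rotate → (1.40211,0.18459) → ×s → (1.73074,0.22786) → (1.73,0.23)
v4: (4,2.5) → rotate → (0.45166,4.69532) → ×s → (0.55752,5.79578) → (0.56,5.80)
v5: (4.5,4.5) → rotate → (-0.83066,6.30952) → ×s → (-1.02535,7.78831) → (-1.03,7.79)

Cross-section at z=7.5: (-1.42,-5.91) (1.89,-7.67) (1.73,0.23) (0.56,5.80) (-1.03,7.79)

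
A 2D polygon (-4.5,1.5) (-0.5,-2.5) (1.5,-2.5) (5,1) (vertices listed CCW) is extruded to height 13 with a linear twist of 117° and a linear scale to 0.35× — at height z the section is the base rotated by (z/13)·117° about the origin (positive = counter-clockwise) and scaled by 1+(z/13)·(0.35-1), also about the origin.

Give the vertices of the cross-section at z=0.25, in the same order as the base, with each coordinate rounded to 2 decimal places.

Cross-section at z=0.25: (-4.50,1.31) (-0.40,-2.49) (1.58,-2.41) (4.89,1.18)

t = z/height = 0.25/13 = 0.0192308
s = 1 + (scale-1)·z/height = 1 + (0.35-1)·0.25/13 = 0.987500
θ = twist·z/height = 117°·0.25/13 = 2.2500° = 0.039270 rad
cos θ = 0.999229, sin θ = 0.039260 (intermediates below are computed at full precision and shown rounded to 5 d.p.)
v1: (-4.5,1.5) → rotate → (-4.55542,1.32217) → ×s → (-4.49848,1.30565) → (-4.50,1.31)
v2: (-0.5,-2.5) → rotate → (-0.40146,-2.51770) → ×s → (-0.39645,-2.48623) → (-0.40,-2.49)
v3: (1.5,-2.5) → rotate → (1.59699,-2.43918) → ×s → (1.57703,-2.40869) → (1.58,-2.41)
v4: (5,1) → rotate → (4.95689,1.19553) → ×s → (4.89492,1.18058) → (4.89,1.18)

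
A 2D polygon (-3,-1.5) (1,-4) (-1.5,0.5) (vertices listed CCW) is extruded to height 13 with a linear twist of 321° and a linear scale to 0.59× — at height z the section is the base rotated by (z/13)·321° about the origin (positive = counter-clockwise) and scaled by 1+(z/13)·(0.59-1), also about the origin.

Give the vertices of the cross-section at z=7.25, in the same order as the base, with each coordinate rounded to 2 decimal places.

t = z/height = 7.25/13 = 0.557692
s = 1 + (scale-1)·z/height = 1 + (0.59-1)·7.25/13 = 0.771346
θ = twist·z/height = 321°·7.25/13 = 179.0192° = 3.124475 rad
cos θ = -0.999853, sin θ = 0.017117 (intermediates below are computed at full precision and shown rounded to 5 d.p.)
v1: (-3,-1.5) → rotate → (3.02524,1.44843) → ×s → (2.33350,1.11724) → (2.33,1.12)
v2: (1,-4) → rotate → (-0.93139,4.01653) → ×s → (-0.71842,3.09814) → (-0.72,3.10)
v3: (-1.5,0.5) → rotate → (1.49122,-0.52560) → ×s → (1.15025,-0.40542) → (1.15,-0.41)

Cross-section at z=7.25: (2.33,1.12) (-0.72,3.10) (1.15,-0.41)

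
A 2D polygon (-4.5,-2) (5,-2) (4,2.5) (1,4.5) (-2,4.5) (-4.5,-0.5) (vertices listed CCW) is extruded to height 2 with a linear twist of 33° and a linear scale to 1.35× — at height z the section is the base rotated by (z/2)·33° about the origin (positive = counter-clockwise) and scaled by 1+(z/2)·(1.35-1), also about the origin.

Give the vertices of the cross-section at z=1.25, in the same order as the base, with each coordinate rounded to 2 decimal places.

t = z/height = 1.25/2 = 0.625
s = 1 + (scale-1)·z/height = 1 + (1.35-1)·1.25/2 = 1.218750
θ = twist·z/height = 33°·1.25/2 = 20.6250° = 0.359974 rad
cos θ = 0.935906, sin θ = 0.352250 (intermediates below are computed at full precision and shown rounded to 5 d.p.)
v1: (-4.5,-2) → rotate → (-3.50708,-3.45694) → ×s → (-4.27425,-4.21314) → (-4.27,-4.21)
v2: (5,-2) → rotate → (5.38403,-0.11056) → ×s → (6.56179,-0.13475) → (6.56,-0.13)
v3: (4,2.5) → rotate → (2.86300,3.74877) → ×s → (3.48928,4.56881) → (3.49,4.57)
v4: (1,4.5) → rotate → (-0.64922,4.56383) → ×s → (-0.79124,5.56216) → (-0.79,5.56)
v5: (-2,4.5) → rotate → (-3.45694,3.50708) → ×s → (-4.21314,4.27425) → (-4.21,4.27)
v6: (-4.5,-0.5) → rotate → (-4.03545,-2.05308) → ×s → (-4.91821,-2.50219) → (-4.92,-2.50)

Cross-section at z=1.25: (-4.27,-4.21) (6.56,-0.13) (3.49,4.57) (-0.79,5.56) (-4.21,4.27) (-4.92,-2.50)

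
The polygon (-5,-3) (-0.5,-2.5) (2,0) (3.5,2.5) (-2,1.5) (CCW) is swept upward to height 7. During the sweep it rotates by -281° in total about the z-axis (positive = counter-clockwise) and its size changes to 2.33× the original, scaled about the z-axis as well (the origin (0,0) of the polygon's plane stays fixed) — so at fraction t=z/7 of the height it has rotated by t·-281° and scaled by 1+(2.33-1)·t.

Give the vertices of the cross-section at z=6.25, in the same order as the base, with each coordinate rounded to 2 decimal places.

t = z/height = 6.25/7 = 0.892857
s = 1 + (scale-1)·z/height = 1 + (2.33-1)·6.25/7 = 2.187500
θ = twist·z/height = -281°·6.25/7 = -250.8929° = -4.378906 rad
cos θ = -0.327336, sin θ = 0.944908 (intermediates below are computed at full precision and shown rounded to 5 d.p.)
v1: (-5,-3) → rotate → (4.47140,-3.74253) → ×s → (9.78119,-8.18679) → (9.78,-8.19)
v2: (-0.5,-2.5) → rotate → (2.52594,0.34589) → ×s → (5.52549,0.75662) → (5.53,0.76)
v3: (2,0) → rotate → (-0.65467,1.88982) → ×s → (-1.43209,4.13397) → (-1.43,4.13)
v4: (3.5,2.5) → rotate → (-3.50795,2.48884) → ×s → (-7.67363,5.44434) → (-7.67,5.44)
v5: (-2,1.5) → rotate → (-0.76269,-2.38082) → ×s → (-1.66839,-5.20804) → (-1.67,-5.21)

Cross-section at z=6.25: (9.78,-8.19) (5.53,0.76) (-1.43,4.13) (-7.67,5.44) (-1.67,-5.21)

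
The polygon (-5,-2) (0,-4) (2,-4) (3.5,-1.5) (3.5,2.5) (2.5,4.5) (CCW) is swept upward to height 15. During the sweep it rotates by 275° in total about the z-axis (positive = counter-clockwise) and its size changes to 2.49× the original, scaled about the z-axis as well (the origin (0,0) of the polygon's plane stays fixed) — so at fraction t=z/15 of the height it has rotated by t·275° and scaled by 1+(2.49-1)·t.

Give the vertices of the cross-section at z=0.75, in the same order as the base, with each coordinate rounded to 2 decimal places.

t = z/height = 0.75/15 = 0.05
s = 1 + (scale-1)·z/height = 1 + (2.49-1)·0.75/15 = 1.074500
θ = twist·z/height = 275°·0.75/15 = 13.7500° = 0.239983 rad
cos θ = 0.971342, sin θ = 0.237686 (intermediates below are computed at full precision and shown rounded to 5 d.p.)
v1: (-5,-2) → rotate → (-4.38134,-3.13111) → ×s → (-4.70775,-3.36438) → (-4.71,-3.36)
v2: (0,-4) → rotate → (0.95074,-3.88537) → ×s → (1.02157,-4.17483) → (1.02,-4.17)
v3: (2,-4) → rotate → (2.89343,-3.41000) → ×s → (3.10899,-3.66404) → (3.11,-3.66)
v4: (3.5,-1.5) → rotate → (3.75623,-0.62511) → ×s → (4.03606,-0.67168) → (4.04,-0.67)
v5: (3.5,2.5) → rotate → (2.80548,3.26026) → ×s → (3.01449,3.50314) → (3.01,3.50)
v6: (2.5,4.5) → rotate → (1.35877,4.96525) → ×s → (1.46000,5.33517) → (1.46,5.34)

Cross-section at z=0.75: (-4.71,-3.36) (1.02,-4.17) (3.11,-3.66) (4.04,-0.67) (3.01,3.50) (1.46,5.34)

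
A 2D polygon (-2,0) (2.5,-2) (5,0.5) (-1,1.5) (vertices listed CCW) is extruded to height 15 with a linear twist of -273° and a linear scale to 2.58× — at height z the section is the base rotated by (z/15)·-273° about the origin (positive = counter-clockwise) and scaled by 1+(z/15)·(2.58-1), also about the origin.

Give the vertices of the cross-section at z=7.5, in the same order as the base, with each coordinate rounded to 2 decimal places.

Cross-section at z=7.5: (2.60,2.46) (-5.71,-0.48) (-5.88,-6.81) (3.15,-0.72)

t = z/height = 7.5/15 = 0.5
s = 1 + (scale-1)·z/height = 1 + (2.58-1)·7.5/15 = 1.790000
θ = twist·z/height = -273°·7.5/15 = -136.5000° = -2.382374 rad
cos θ = -0.725374, sin θ = -0.688355 (intermediates below are computed at full precision and shown rounded to 5 d.p.)
v1: (-2,0) → rotate → (1.45075,1.37671) → ×s → (2.59684,2.46431) → (2.60,2.46)
v2: (2.5,-2) → rotate → (-3.19015,-0.27014) → ×s → (-5.71036,-0.48355) → (-5.71,-0.48)
v3: (5,0.5) → rotate → (-3.28269,-3.80446) → ×s → (-5.87602,-6.80998) → (-5.88,-6.81)
v4: (-1,1.5) → rotate → (1.75791,-0.39971) → ×s → (3.14665,-0.71548) → (3.15,-0.72)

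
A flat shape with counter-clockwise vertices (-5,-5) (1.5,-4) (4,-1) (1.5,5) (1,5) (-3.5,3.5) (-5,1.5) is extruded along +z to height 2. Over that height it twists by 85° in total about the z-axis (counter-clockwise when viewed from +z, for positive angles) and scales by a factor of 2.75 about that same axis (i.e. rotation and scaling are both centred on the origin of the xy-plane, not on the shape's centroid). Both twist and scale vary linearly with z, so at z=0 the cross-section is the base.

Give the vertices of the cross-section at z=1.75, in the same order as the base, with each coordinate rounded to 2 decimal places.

Cross-section at z=1.75: (8.78,-15.60) (10.77,0.93) (5.16,9.07) (-11.17,7.07) (-11.51,5.85) (-10.92,-6.15) (-7.07,-11.17)

t = z/height = 1.75/2 = 0.875
s = 1 + (scale-1)·z/height = 1 + (2.75-1)·1.75/2 = 2.531250
θ = twist·z/height = 85°·1.75/2 = 74.3750° = 1.298089 rad
cos θ = 0.269340, sin θ = 0.963045 (intermediates below are computed at full precision and shown rounded to 5 d.p.)
v1: (-5,-5) → rotate → (3.46853,-6.16193) → ×s → (8.77970,-15.59738) → (8.78,-15.60)
v2: (1.5,-4) → rotate → (4.25619,0.36721) → ×s → (10.77348,0.92949) → (10.77,0.93)
v3: (4,-1) → rotate → (2.04041,3.58284) → ×s → (5.16478,9.06906) → (5.16,9.07)
v4: (1.5,5) → rotate → (-4.41122,2.79127) → ×s → (-11.16589,7.06540) → (-11.17,7.07)
v5: (1,5) → rotate → (-4.54589,2.30975) → ×s → (-11.50677,5.84654) → (-11.51,5.85)
v6: (-3.5,3.5) → rotate → (-4.31335,-2.42797) → ×s → (-10.91816,-6.14579) → (-10.92,-6.15)
v7: (-5,1.5) → rotate → (-2.79127,-4.41122) → ×s → (-7.06540,-11.16589) → (-7.07,-11.17)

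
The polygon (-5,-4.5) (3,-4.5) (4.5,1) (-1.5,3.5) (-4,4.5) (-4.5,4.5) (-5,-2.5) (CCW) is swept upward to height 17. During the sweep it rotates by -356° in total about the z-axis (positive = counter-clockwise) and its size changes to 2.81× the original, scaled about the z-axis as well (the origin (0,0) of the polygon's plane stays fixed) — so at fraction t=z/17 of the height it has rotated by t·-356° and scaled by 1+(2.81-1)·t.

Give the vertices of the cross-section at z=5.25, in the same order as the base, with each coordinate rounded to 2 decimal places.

Cross-section at z=5.25: (-3.94,9.72) (-8.19,-2.00) (-0.93,-7.13) (5.93,0.34) (8.72,3.47) (8.99,4.20) (-1.01,8.66)

t = z/height = 5.25/17 = 0.308824
s = 1 + (scale-1)·z/height = 1 + (2.81-1)·5.25/17 = 1.558971
θ = twist·z/height = -356°·5.25/17 = -109.9412° = -1.918836 rad
cos θ = -0.341055, sin θ = -0.940043 (intermediates below are computed at full precision and shown rounded to 5 d.p.)
v1: (-5,-4.5) → rotate → (-2.52492,6.23496) → ×s → (-3.93627,9.72013) → (-3.94,9.72)
v2: (3,-4.5) → rotate → (-5.25336,-1.28538) → ×s → (-8.18983,-2.00387) → (-8.19,-2.00)
v3: (4.5,1) → rotate → (-0.59471,-4.57125) → ×s → (-0.92713,-7.12644) → (-0.93,-7.13)
v4: (-1.5,3.5) → rotate → (3.80173,0.21637) → ×s → (5.92679,0.33732) → (5.93,0.34)
v5: (-4,4.5) → rotate → (5.59442,2.22542) → ×s → (8.72153,3.46937) → (8.72,3.47)
v6: (-4.5,4.5) → rotate → (5.76494,2.69545) → ×s → (8.98738,4.20212) → (8.99,4.20)
v7: (-5,-2.5) → rotate → (-0.64483,5.55285) → ×s → (-1.00527,8.65674) → (-1.01,8.66)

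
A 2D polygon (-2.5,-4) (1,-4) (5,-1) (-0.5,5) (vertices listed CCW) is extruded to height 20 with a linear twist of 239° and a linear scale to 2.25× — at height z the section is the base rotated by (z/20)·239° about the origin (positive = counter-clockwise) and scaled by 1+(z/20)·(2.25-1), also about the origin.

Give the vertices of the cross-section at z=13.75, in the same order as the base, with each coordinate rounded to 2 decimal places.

Cross-section at z=13.75: (6.49,5.90) (0.22,7.66) (-8.45,4.30) (-1.62,-9.20)

t = z/height = 13.75/20 = 0.6875
s = 1 + (scale-1)·z/height = 1 + (2.25-1)·13.75/20 = 1.859375
θ = twist·z/height = 239°·13.75/20 = 164.3125° = 2.867794 rad
cos θ = -0.962751, sin θ = 0.270390 (intermediates below are computed at full precision and shown rounded to 5 d.p.)
v1: (-2.5,-4) → rotate → (3.48844,3.17503) → ×s → (6.48632,5.90357) → (6.49,5.90)
v2: (1,-4) → rotate → (0.11881,4.12139) → ×s → (0.22091,7.66322) → (0.22,7.66)
v3: (5,-1) → rotate → (-4.54336,2.31470) → ×s → (-8.44782,4.30390) → (-8.45,4.30)
v4: (-0.5,5) → rotate → (-0.87058,-4.94895) → ×s → (-1.61873,-9.20195) → (-1.62,-9.20)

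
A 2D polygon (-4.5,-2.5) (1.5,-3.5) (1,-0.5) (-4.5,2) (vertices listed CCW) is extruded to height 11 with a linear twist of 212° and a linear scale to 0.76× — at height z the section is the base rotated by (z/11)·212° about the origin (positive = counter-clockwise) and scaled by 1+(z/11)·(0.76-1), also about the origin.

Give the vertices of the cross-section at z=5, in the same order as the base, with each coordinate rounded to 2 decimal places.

t = z/height = 5/11 = 0.454545
s = 1 + (scale-1)·z/height = 1 + (0.76-1)·5/11 = 0.890909
θ = twist·z/height = 212°·5/11 = 96.3636° = 1.681863 rad
cos θ = -0.110838, sin θ = 0.993838 (intermediates below are computed at full precision and shown rounded to 5 d.p.)
v1: (-4.5,-2.5) → rotate → (2.98337,-4.19518) → ×s → (2.65791,-3.73752) → (2.66,-3.74)
v2: (1.5,-3.5) → rotate → (3.31218,1.87869) → ×s → (2.95085,1.67374) → (2.95,1.67)
v3: (1,-0.5) → rotate → (0.38608,1.04926) → ×s → (0.34396,0.93479) → (0.34,0.93)
v4: (-4.5,2) → rotate → (-1.48891,-4.69395) → ×s → (-1.32648,-4.18188) → (-1.33,-4.18)

Cross-section at z=5: (2.66,-3.74) (2.95,1.67) (0.34,0.93) (-1.33,-4.18)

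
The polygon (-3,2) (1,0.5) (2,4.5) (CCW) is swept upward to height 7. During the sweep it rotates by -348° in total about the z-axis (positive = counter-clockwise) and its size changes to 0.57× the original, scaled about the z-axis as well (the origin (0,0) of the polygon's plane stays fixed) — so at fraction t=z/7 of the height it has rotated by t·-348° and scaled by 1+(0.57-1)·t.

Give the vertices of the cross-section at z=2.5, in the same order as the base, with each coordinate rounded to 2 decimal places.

Cross-section at z=2.5: (2.83,1.14) (-0.13,-0.94) (2.19,-3.54)

t = z/height = 2.5/7 = 0.357143
s = 1 + (scale-1)·z/height = 1 + (0.57-1)·2.5/7 = 0.846429
θ = twist·z/height = -348°·2.5/7 = -124.2857° = -2.169195 rad
cos θ = -0.563320, sin θ = -0.826239 (intermediates below are computed at full precision and shown rounded to 5 d.p.)
v1: (-3,2) → rotate → (3.34244,1.35208) → ×s → (2.82913,1.14444) → (2.83,1.14)
v2: (1,0.5) → rotate → (-0.15020,-1.10790) → ×s → (-0.12713,-0.93776) → (-0.13,-0.94)
v3: (2,4.5) → rotate → (2.59143,-4.18742) → ×s → (2.19346,-3.54435) → (2.19,-3.54)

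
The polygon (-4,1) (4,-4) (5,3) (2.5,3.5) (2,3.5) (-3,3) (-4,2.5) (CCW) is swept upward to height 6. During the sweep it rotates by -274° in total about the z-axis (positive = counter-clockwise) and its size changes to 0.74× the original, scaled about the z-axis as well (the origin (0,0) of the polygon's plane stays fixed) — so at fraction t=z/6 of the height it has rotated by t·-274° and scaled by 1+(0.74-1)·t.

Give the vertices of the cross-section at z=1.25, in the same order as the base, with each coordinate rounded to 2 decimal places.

t = z/height = 1.25/6 = 0.208333
s = 1 + (scale-1)·z/height = 1 + (0.74-1)·1.25/6 = 0.945833
θ = twist·z/height = -274°·1.25/6 = -57.0833° = -0.996292 rad
cos θ = 0.543419, sin θ = -0.839462 (intermediates below are computed at full precision and shown rounded to 5 d.p.)
v1: (-4,1) → rotate → (-1.33421,3.90127) → ×s → (-1.26194,3.68995) → (-1.26,3.69)
v2: (4,-4) → rotate → (-1.18417,-5.53152) → ×s → (-1.12003,-5.23190) → (-1.12,-5.23)
v3: (5,3) → rotate → (5.23548,-2.56705) → ×s → (4.95189,-2.42800) → (4.95,-2.43)
v4: (2.5,3.5) → rotate → (4.29666,-0.19669) → ×s → (4.06393,-0.18604) → (4.06,-0.19)
v5: (2,3.5) → rotate → (4.02495,0.22304) → ×s → (3.80694,0.21096) → (3.81,0.21)
v6: (-3,3) → rotate → (0.88813,4.14864) → ×s → (0.84002,3.92392) → (0.84,3.92)
v7: (-4,2.5) → rotate → (-0.07502,4.71639) → ×s → (-0.07096,4.46092) → (-0.07,4.46)

Cross-section at z=1.25: (-1.26,3.69) (-1.12,-5.23) (4.95,-2.43) (4.06,-0.19) (3.81,0.21) (0.84,3.92) (-0.07,4.46)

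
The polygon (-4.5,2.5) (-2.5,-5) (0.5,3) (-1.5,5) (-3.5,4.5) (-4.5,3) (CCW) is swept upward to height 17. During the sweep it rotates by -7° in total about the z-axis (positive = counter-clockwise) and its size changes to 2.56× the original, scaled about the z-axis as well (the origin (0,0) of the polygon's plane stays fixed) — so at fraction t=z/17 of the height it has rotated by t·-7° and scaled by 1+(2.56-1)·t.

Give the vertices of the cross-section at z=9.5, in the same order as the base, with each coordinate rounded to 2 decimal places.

Cross-section at z=9.5: (-8.08,5.24) (-5.31,-9.02) (1.32,5.54) (-2.16,9.53) (-5.96,8.85) (-8.02,6.18)

t = z/height = 9.5/17 = 0.558824
s = 1 + (scale-1)·z/height = 1 + (2.56-1)·9.5/17 = 1.871765
θ = twist·z/height = -7°·9.5/17 = -3.9118° = -0.068273 rad
cos θ = 0.997670, sin θ = -0.068220 (intermediates below are computed at full precision and shown rounded to 5 d.p.)
v1: (-4.5,2.5) → rotate → (-4.31897,2.80117) → ×s → (-8.08409,5.24312) → (-8.08,5.24)
v2: (-2.5,-5) → rotate → (-2.83528,-4.81780) → ×s → (-5.30697,-9.01779) → (-5.31,-9.02)
v3: (0.5,3) → rotate → (0.70350,2.95890) → ×s → (1.31678,5.53837) → (1.32,5.54)
v4: (-1.5,5) → rotate → (-1.15540,5.09068) → ×s → (-2.16265,9.52856) → (-2.16,9.53)
v5: (-3.5,4.5) → rotate → (-3.18486,4.72829) → ×s → (-5.96130,8.85024) → (-5.96,8.85)
v6: (-4.5,3) → rotate → (-4.28486,3.30000) → ×s → (-8.02024,6.17683) → (-8.02,6.18)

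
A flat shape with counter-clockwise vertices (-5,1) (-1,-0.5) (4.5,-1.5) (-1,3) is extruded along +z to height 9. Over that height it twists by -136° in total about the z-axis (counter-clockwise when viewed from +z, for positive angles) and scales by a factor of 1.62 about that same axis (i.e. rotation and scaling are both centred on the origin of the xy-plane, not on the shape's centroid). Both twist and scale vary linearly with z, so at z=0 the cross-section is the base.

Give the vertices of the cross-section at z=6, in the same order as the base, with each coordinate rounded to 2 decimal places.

t = z/height = 6/9 = 0.666667
s = 1 + (scale-1)·z/height = 1 + (1.62-1)·6/9 = 1.413333
θ = twist·z/height = -136°·6/9 = -90.6667° = -1.582432 rad
cos θ = -0.011635, sin θ = -0.999932 (intermediates below are computed at full precision and shown rounded to 5 d.p.)
v1: (-5,1) → rotate → (1.05811,4.98803) → ×s → (1.49546,7.04974) → (1.50,7.05)
v2: (-1,-0.5) → rotate → (-0.48833,1.00575) → ×s → (-0.69017,1.42146) → (-0.69,1.42)
v3: (4.5,-1.5) → rotate → (-1.55226,-4.48224) → ×s → (-2.19386,-6.33490) → (-2.19,-6.33)
v4: (-1,3) → rotate → (3.01143,0.96503) → ×s → (4.25616,1.36390) → (4.26,1.36)

Cross-section at z=6: (1.50,7.05) (-0.69,1.42) (-2.19,-6.33) (4.26,1.36)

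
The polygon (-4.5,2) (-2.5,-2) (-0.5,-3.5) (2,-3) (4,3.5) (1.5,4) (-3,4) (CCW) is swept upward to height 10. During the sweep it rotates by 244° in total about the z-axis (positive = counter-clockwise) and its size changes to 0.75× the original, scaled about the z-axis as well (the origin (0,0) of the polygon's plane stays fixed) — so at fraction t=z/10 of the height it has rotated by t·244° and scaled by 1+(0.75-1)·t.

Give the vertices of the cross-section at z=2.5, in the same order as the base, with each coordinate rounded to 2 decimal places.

t = z/height = 2.5/10 = 0.25
s = 1 + (scale-1)·z/height = 1 + (0.75-1)·2.5/10 = 0.937500
θ = twist·z/height = 244°·2.5/10 = 61.0000° = 1.064651 rad
cos θ = 0.484810, sin θ = 0.874620 (intermediates below are computed at full precision and shown rounded to 5 d.p.)
v1: (-4.5,2) → rotate → (-3.93088,-2.96617) → ×s → (-3.68520,-2.78078) → (-3.69,-2.78)
v2: (-2.5,-2) → rotate → (0.53722,-3.15617) → ×s → (0.50364,-2.95891) → (0.50,-2.96)
v3: (-0.5,-3.5) → rotate → (2.81876,-2.13414) → ×s → (2.64259,-2.00076) → (2.64,-2.00)
v4: (2,-3) → rotate → (3.59348,0.29481) → ×s → (3.36889,0.27638) → (3.37,0.28)
v5: (4,3.5) → rotate → (-1.12193,5.19531) → ×s → (-1.05181,4.87061) → (-1.05,4.87)
v6: (1.5,4) → rotate → (-2.77126,3.25117) → ×s → (-2.59806,3.04797) → (-2.60,3.05)
v7: (-3,4) → rotate → (-4.95291,-0.68462) → ×s → (-4.64335,-0.64183) → (-4.64,-0.64)

Cross-section at z=2.5: (-3.69,-2.78) (0.50,-2.96) (2.64,-2.00) (3.37,0.28) (-1.05,4.87) (-2.60,3.05) (-4.64,-0.64)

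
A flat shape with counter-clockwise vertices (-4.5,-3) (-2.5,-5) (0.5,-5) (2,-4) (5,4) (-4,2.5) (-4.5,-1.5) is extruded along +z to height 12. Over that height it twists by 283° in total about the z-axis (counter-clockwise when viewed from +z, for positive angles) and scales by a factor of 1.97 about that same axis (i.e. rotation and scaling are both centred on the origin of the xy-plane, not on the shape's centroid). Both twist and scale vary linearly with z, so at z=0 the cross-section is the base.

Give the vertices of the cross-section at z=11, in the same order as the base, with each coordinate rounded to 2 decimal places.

t = z/height = 11/12 = 0.916667
s = 1 + (scale-1)·z/height = 1 + (1.97-1)·11/12 = 1.889167
θ = twist·z/height = 283°·11/12 = 259.4167° = 4.527675 rad
cos θ = -0.183665, sin θ = -0.982989 (intermediates below are computed at full precision and shown rounded to 5 d.p.)
v1: (-4.5,-3) → rotate → (-2.12247,4.97445) → ×s → (-4.00970,9.39756) → (-4.01,9.40)
v2: (-2.5,-5) → rotate → (-4.45578,3.37580) → ×s → (-8.41771,6.37745) → (-8.42,6.38)
v3: (0.5,-5) → rotate → (-5.00678,0.42683) → ×s → (-9.45864,0.80636) → (-9.46,0.81)
v4: (2,-4) → rotate → (-4.29929,-1.23132) → ×s → (-8.12207,-2.32616) → (-8.12,-2.33)
v5: (5,4) → rotate → (3.01363,-5.64961) → ×s → (5.69325,-10.67305) → (5.69,-10.67)
v6: (-4,2.5) → rotate → (3.19213,3.47279) → ×s → (6.03047,6.56068) → (6.03,6.56)
v7: (-4.5,-1.5) → rotate → (-0.64799,4.69895) → ×s → (-1.22416,8.87710) → (-1.22,8.88)

Cross-section at z=11: (-4.01,9.40) (-8.42,6.38) (-9.46,0.81) (-8.12,-2.33) (5.69,-10.67) (6.03,6.56) (-1.22,8.88)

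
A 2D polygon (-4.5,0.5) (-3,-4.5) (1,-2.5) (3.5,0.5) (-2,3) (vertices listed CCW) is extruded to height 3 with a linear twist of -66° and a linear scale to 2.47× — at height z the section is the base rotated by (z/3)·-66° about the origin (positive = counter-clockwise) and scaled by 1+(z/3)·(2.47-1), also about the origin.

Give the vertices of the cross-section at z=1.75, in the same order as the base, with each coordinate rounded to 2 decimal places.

t = z/height = 1.75/3 = 0.583333
s = 1 + (scale-1)·z/height = 1 + (2.47-1)·1.75/3 = 1.857500
θ = twist·z/height = -66°·1.75/3 = -38.5000° = -0.671952 rad
cos θ = 0.782608, sin θ = -0.622515 (intermediates below are computed at full precision and shown rounded to 5 d.p.)
v1: (-4.5,0.5) → rotate → (-3.21048,3.19262) → ×s → (-5.96347,5.93029) → (-5.96,5.93)
v2: (-3,-4.5) → rotate → (-5.14914,-1.65419) → ×s → (-9.56453,-3.07266) → (-9.56,-3.07)
v3: (1,-2.5) → rotate → (-0.77368,-2.57904) → ×s → (-1.43711,-4.79056) → (-1.44,-4.79)
v4: (3.5,0.5) → rotate → (3.05039,-1.78750) → ×s → (5.66609,-3.32028) → (5.67,-3.32)
v5: (-2,3) → rotate → (0.30233,3.59285) → ×s → (0.56157,6.67373) → (0.56,6.67)

Cross-section at z=1.75: (-5.96,5.93) (-9.56,-3.07) (-1.44,-4.79) (5.67,-3.32) (0.56,6.67)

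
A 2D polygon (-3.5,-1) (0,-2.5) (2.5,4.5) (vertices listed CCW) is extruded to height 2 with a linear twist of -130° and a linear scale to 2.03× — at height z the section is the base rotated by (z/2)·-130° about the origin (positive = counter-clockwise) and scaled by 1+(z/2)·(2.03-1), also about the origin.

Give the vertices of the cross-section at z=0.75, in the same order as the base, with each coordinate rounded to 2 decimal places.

Cross-section at z=0.75: (-4.24,2.73) (-2.61,-2.29) (6.98,1.51)

t = z/height = 0.75/2 = 0.375
s = 1 + (scale-1)·z/height = 1 + (2.03-1)·0.75/2 = 1.386250
θ = twist·z/height = -130°·0.75/2 = -48.7500° = -0.850848 rad
cos θ = 0.659346, sin θ = -0.751840 (intermediates below are computed at full precision and shown rounded to 5 d.p.)
v1: (-3.5,-1) → rotate → (-3.05955,1.97209) → ×s → (-4.24130,2.73381) → (-4.24,2.73)
v2: (0,-2.5) → rotate → (-1.87960,-1.64836) → ×s → (-2.60559,-2.28505) → (-2.61,-2.29)
v3: (2.5,4.5) → rotate → (5.03164,1.08746) → ×s → (6.97512,1.50749) → (6.98,1.51)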